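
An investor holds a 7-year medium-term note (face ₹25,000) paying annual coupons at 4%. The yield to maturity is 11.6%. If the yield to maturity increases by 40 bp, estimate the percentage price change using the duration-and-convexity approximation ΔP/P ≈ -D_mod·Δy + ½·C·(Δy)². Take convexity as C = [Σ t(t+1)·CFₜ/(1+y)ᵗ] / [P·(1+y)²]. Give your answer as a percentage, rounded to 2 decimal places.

With y = 0.116:
  t   CF        PV=CF/(1+0.116)^t    t·PV        t(t+1)·PV
  1     1,000.00       896.0573       896.0573       1,792.1147
  2     1,000.00       802.9188     1,605.8375       4,817.5126
  3     1,000.00       719.4613     2,158.3838       8,633.5352
  4     1,000.00       644.6786     2,578.7142      12,893.5710
  5     1,000.00       577.6690     2,888.3448      17,330.0686
  6     1,000.00       517.6245     3,105.7471      21,740.2294
  7    26,000.00    12,059.3524    84,415.4667     675,323.7335
  Σ                 16,217.7618    97,648.5514     742,530.7650
P = 16,217.7618; D_Mac = 6.02109 yrs; D_mod = 5.39524 yrs; C = 36.76166.
Duration effect: -5.39524 × (+0.004) = -0.021581
Convexity effect: 0.5 × 36.76166 × (0.004)² = +0.0002941
ΔP/P ≈ -0.021581 + 0.0002941 = -0.021287 = -2.1287%.

-2.13%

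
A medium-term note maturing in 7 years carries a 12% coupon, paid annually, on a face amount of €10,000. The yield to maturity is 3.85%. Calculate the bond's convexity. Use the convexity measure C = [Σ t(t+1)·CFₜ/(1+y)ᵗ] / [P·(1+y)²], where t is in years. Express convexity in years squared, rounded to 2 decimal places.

With y = 0.0385:
  t   CF        PV=CF/(1+0.0385)^t    t·PV        t(t+1)·PV
  1     1,200.00     1,155.5128     1,155.5128       2,311.0255
  2     1,200.00     1,112.6748     2,225.3496       6,676.0487
  3     1,200.00     1,071.4249     3,214.2748      12,857.0990
  4     1,200.00     1,031.7043     4,126.8172      20,634.0861
  5     1,200.00       993.4562     4,967.2812      29,803.6872
  6     1,200.00       956.6261     5,739.7568      40,178.2976
  7    11,200.00     8,597.5066    60,182.5460     481,460.3681
  Σ                 14,918.9057    81,611.5383     593,920.6123
P = 14,918.9057.
Convexity = Σ t(t+1)·PV / [P·(1+y)²] = 593,920.6123 / (14,918.9057 × 1.078482) = 36.91292.

36.91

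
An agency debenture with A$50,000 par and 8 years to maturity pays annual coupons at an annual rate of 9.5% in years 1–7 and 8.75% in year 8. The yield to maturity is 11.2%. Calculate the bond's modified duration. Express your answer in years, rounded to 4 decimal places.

5.2510 years

Periodic yield y = 0.112. First find Macaulay duration:
  t   CF        PV=CF/(1+0.112)^t    t·PV
  1     4,750.00     4,271.5827     4,271.5827
  2     4,750.00     3,841.3514     7,682.7028
  3     4,750.00     3,454.4527    10,363.3580
  4     4,750.00     3,106.5222    12,426.0888
  5     4,750.00     2,793.6351    13,968.1753
  6     4,750.00     2,512.2618    15,073.5705
  7     4,750.00     2,259.2282    15,814.5973
  8    54,375.00    23,257.3898   186,059.1185
  Σ                 45,496.4238   265,659.1940
P = 45,496.4238; Macaulay duration = 265,659.1940 / 45,496.4238 = 5.83912 years.
Modified duration = D_Mac / (1 + y) = 5.83912 / 1.112 = 5.25101 years.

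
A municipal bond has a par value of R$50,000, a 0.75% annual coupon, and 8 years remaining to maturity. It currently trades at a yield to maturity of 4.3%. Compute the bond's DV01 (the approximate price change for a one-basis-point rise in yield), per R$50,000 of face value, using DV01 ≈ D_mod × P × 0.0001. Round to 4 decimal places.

Periodic yield y = 0.043.
  t   CF        PV=CF/(1+0.043)^t    t·PV
  1       375.00       359.5398       359.5398
  2       375.00       344.7170       689.4339
  3       375.00       330.5052       991.5157
  4       375.00       316.8794     1,267.5177
  5       375.00       303.8154     1,519.0768
  6       375.00       291.2899     1,747.7394
  7       375.00       279.2808     1,954.9657
  8    50,375.00    35,970.0127   287,760.1020
  Σ                 38,196.0402   296,289.8910
P = 38,196.0402; D_Mac = 7.75708 yrs; D_mod = 7.43728 yrs.
DV01 ≈ 7.43728 × 38,196.0402 × 0.0001 = 28.407468.

R$28.4075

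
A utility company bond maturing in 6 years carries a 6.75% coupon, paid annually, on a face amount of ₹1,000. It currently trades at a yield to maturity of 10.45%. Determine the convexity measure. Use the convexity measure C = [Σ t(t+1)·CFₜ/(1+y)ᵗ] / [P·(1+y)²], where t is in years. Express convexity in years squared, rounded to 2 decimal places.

27.19

With y = 0.1045:
  t   CF        PV=CF/(1+0.1045)^t    t·PV        t(t+1)·PV
  1        67.50        61.1136        61.1136         122.2273
  2        67.50        55.3315       110.6630         331.9889
  3        67.50        50.0964       150.2892         601.1569
  4        67.50        45.3566       181.4266         907.1328
  5        67.50        41.0653       205.3266       1,231.9595
  6     1,067.50       587.9949     3,527.9694      24,695.7860
  Σ                    840.9584     4,236.7884      27,890.2514
P = 840.9584.
Convexity = Σ t(t+1)·PV / [P·(1+y)²] = 27,890.2514 / (840.9584 × 1.219920) = 27.18607.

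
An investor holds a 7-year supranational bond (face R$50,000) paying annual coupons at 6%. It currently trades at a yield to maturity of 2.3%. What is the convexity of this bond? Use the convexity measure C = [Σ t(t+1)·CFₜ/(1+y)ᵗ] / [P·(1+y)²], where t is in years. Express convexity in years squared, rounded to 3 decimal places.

With y = 0.023:
  t   CF        PV=CF/(1+0.023)^t    t·PV        t(t+1)·PV
  1     3,000.00     2,932.5513     2,932.5513       5,865.1026
  2     3,000.00     2,866.6191     5,733.2382      17,199.7145
  3     3,000.00     2,802.1692     8,406.5076      33,626.0303
  4     3,000.00     2,739.1683    10,956.6733      54,783.3664
  5     3,000.00     2,677.5839    13,387.9194      80,327.5167
  6     3,000.00     2,617.3841    15,704.3043     109,930.1303
  7    53,000.00    45,200.8325   316,405.8275   2,531,246.6199
  Σ                 61,836.3084   373,527.0216   2,832,978.4806
P = 61,836.3084.
Convexity = Σ t(t+1)·PV / [P·(1+y)²] = 2,832,978.4806 / (61,836.3084 × 1.046529) = 43.77725.

43.777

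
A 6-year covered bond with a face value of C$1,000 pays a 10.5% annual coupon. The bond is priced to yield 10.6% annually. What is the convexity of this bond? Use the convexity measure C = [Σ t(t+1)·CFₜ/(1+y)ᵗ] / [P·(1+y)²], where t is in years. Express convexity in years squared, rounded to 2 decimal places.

With y = 0.106:
  t   CF        PV=CF/(1+0.106)^t    t·PV        t(t+1)·PV
  1       105.00        94.9367        94.9367         189.8734
  2       105.00        85.8379       171.6758         515.0274
  3       105.00        77.6111       232.8333         931.3334
  4       105.00        70.1728       280.6912       1,403.4560
  5       105.00        63.4474       317.2369       1,903.4213
  6     1,105.00       603.7144     3,622.2862      25,356.0037
  Σ                    995.7203     4,719.6601      30,299.1151
P = 995.7203.
Convexity = Σ t(t+1)·PV / [P·(1+y)²] = 30,299.1151 / (995.7203 × 1.223236) = 24.87610.

24.88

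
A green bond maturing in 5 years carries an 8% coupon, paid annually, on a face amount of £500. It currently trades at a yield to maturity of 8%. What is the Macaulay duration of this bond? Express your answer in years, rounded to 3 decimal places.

4.312 years

Periodic yield y = 0.08. Discount each cash flow and weight by its year:
  t   CF        PV=CF/(1+0.08)^t    t·PV
  1        40.00        37.0370        37.0370
  2        40.00        34.2936        68.5871
  3        40.00        31.7533        95.2599
  4        40.00        29.4012       117.6048
  5       540.00       367.5149     1,837.5746
  Σ                    500.0000     2,156.0634
Price P = Σ PV = 500.0000.
Macaulay duration = Σ(t·PV) / P = 2,156.0634 / 500.0000 = 4.31213 years.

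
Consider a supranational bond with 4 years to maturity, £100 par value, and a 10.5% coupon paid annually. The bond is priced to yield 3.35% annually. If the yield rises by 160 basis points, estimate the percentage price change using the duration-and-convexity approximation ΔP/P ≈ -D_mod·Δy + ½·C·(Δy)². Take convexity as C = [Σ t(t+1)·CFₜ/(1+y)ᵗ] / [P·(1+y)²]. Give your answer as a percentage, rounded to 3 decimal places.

With y = 0.0335:
  t   CF        PV=CF/(1+0.0335)^t    t·PV        t(t+1)·PV
  1        10.50        10.1597        10.1597          20.3193
  2        10.50         9.8303        19.6607          58.9820
  3        10.50         9.5117        28.5351         114.1403
  4       110.50        96.8546       387.4185       1,937.0925
  Σ                    126.3563       445.7739       2,130.5341
P = 126.3563; D_Mac = 3.52791 yrs; D_mod = 3.41356 yrs; C = 15.78595.
Duration effect: -3.41356 × (+0.016) = -0.054617
Convexity effect: 0.5 × 15.78595 × (0.016)² = +0.0020206
ΔP/P ≈ -0.054617 + 0.0020206 = -0.052596 = -5.2596%.

-5.260%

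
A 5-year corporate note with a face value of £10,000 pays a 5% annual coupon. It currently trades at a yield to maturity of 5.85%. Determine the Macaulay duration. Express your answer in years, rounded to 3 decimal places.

4.536 years

Periodic yield y = 0.0585. Discount each cash flow and weight by its year:
  t   CF        PV=CF/(1+0.0585)^t    t·PV
  1       500.00       472.3666       472.3666
  2       500.00       446.2603       892.5207
  3       500.00       421.5969     1,264.7907
  4       500.00       398.2966     1,593.1862
  5    10,500.00     7,901.9629    39,509.8146
  Σ                  9,640.4833    43,732.6788
Price P = Σ PV = 9,640.4833.
Macaulay duration = Σ(t·PV) / P = 43,732.6788 / 9,640.4833 = 4.53636 years.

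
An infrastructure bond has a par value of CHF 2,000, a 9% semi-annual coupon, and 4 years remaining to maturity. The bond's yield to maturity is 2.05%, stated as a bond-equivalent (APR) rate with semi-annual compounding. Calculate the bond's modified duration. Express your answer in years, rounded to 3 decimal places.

Periodic yield y = 0.01025. First find Macaulay duration:
  t   CF        PV=CF/(1+0.01025)^t    t·PV
  1        90.00        89.0869        89.0869
  2        90.00        88.1830       176.3660
  3        90.00        87.2883       261.8648
  4        90.00        86.4027       345.6106
  5        90.00        85.5260       427.6301
  6        90.00        84.6583       507.9496
  7        90.00        83.7993       586.5952
  8     2,090.00     1,926.2622    15,410.0980
  Σ                  2,531.2066    17,805.2011
P = 2,531.2066; Macaulay duration = 17,805.2011 / 2,531.2066 = 7.03427 half-year periods = 3.51714 years.
Modified duration = D_Mac / (1 + y) = 3.51714 / 1.01025 = 3.48145 years.

3.481 years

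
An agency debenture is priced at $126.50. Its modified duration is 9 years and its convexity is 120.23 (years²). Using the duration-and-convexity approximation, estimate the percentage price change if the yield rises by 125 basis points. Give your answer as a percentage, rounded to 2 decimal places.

-10.31%

Duration effect: -D_mod·Δy = -9 × (+0.0125) = -0.112500
Convexity effect: ½·C·(Δy)² = 0.5 × 120.23 × (0.0125)² = +0.00939296875
ΔP/P ≈ -0.112500 + 0.00939296875 = -0.10310703125
= -10.310703125%.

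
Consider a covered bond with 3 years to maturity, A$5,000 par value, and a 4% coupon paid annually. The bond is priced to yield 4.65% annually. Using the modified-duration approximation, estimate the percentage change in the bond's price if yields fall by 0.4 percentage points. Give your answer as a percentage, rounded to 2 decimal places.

+1.10%

Periodic yield y = 0.0465. Modified duration first:
  t   CF        PV=CF/(1+0.0465)^t    t·PV
  1       200.00       191.1132       191.1132
  2       200.00       182.6213       365.2427
  3     5,200.00     4,537.1762    13,611.5286
  Σ                  4,910.9108    14,167.8845
P = 4,910.9108; D_Mac = 2.88498 yrs; D_mod = 2.88498/(1+0.0465) = 2.75679 yrs.
ΔP/P ≈ -D_mod · Δy = -2.75679 × (-0.004) = +0.011027 = +1.1027%.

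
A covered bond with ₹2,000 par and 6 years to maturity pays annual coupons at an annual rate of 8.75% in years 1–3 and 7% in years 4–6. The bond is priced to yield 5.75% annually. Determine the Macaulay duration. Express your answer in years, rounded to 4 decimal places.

4.9959 years

Periodic yield y = 0.0575. Discount each cash flow and weight by its year:
  t   CF        PV=CF/(1+0.0575)^t    t·PV
  1       175.00       165.4846       165.4846
  2       175.00       156.4867       312.9733
  3       175.00       147.9779       443.9338
  4       140.00       111.9455       447.7819
  5       140.00       105.8586       529.2930
  6     2,140.00     1,530.1412     9,180.8474
  Σ                  2,217.8945    11,080.3140
Price P = Σ PV = 2,217.8945.
Macaulay duration = Σ(t·PV) / P = 11,080.3140 / 2,217.8945 = 4.99587 years.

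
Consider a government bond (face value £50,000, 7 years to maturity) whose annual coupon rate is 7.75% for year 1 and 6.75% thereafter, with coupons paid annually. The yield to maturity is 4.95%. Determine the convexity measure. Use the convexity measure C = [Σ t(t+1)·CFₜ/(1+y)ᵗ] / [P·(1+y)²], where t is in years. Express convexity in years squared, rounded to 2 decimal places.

With y = 0.0495:
  t   CF        PV=CF/(1+0.0495)^t    t·PV        t(t+1)·PV
  1     3,875.00     3,692.2344     3,692.2344       7,384.4688
  2     3,375.00     3,064.1420     6,128.2841      18,384.8522
  3     3,375.00     2,919.6208     8,758.8624      35,035.4496
  4     3,375.00     2,781.9160    11,127.6638      55,638.3191
  5     3,375.00     2,650.7060    13,253.5300      79,521.1803
  6     3,375.00     2,525.6846    15,154.1077     106,078.7540
  7    53,375.00    38,059.2992   266,415.0946   2,131,320.7572
  Σ                 55,693.6030   324,529.7771   2,433,363.7811
P = 55,693.6030.
Convexity = Σ t(t+1)·PV / [P·(1+y)²] = 2,433,363.7811 / (55,693.6030 × 1.101450) = 39.66768.

39.67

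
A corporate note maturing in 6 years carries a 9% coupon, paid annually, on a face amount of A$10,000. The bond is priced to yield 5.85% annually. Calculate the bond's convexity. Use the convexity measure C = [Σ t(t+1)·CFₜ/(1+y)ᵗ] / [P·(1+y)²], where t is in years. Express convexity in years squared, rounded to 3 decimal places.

With y = 0.0585:
  t   CF        PV=CF/(1+0.0585)^t    t·PV        t(t+1)·PV
  1       900.00       850.2598       850.2598       1,700.5196
  2       900.00       803.2686     1,606.5372       4,819.6115
  3       900.00       758.8744     2,276.6233       9,106.4932
  4       900.00       716.9338     2,867.7352      14,338.6761
  5       900.00       677.3111     3,386.5555      20,319.3332
  6    10,900.00     7,749.6363    46,497.8181     325,484.7267
  Σ                 11,556.2841    57,485.5291     375,769.3604
P = 11,556.2841.
Convexity = Σ t(t+1)·PV / [P·(1+y)²] = 375,769.3604 / (11,556.2841 × 1.120422) = 29.02161.

29.022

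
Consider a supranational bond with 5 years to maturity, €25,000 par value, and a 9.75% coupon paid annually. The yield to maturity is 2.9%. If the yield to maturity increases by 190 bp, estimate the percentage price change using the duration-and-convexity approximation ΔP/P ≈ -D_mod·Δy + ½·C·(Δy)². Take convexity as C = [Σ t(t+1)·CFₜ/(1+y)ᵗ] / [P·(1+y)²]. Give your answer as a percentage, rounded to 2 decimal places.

With y = 0.029:
  t   CF        PV=CF/(1+0.029)^t    t·PV        t(t+1)·PV
  1     2,437.50     2,368.8047     2,368.8047       4,737.6093
  2     2,437.50     2,302.0453     4,604.0907      13,812.2721
  3     2,437.50     2,237.1675     6,711.5025      26,846.0099
  4     2,437.50     2,174.1181     8,696.4723      43,482.3614
  5    27,437.50    23,783.0563   118,915.2815     713,491.6887
  Σ                 32,865.1919   141,296.1516     802,369.9414
P = 32,865.1919; D_Mac = 4.29926 yrs; D_mod = 4.17810 yrs; C = 23.05726.
Duration effect: -4.17810 × (+0.019) = -0.079384
Convexity effect: 0.5 × 23.05726 × (0.019)² = +0.0041618
ΔP/P ≈ -0.079384 + 0.0041618 = -0.075222 = -7.5222%.

-7.52%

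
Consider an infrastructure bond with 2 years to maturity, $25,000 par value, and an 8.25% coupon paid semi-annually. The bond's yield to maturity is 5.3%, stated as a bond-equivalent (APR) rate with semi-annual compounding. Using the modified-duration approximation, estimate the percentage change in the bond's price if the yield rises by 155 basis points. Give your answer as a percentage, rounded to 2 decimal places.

-2.85%

Periodic yield y = 0.0265. Modified duration first:
  t   CF        PV=CF/(1+0.0265)^t    t·PV
  1     1,031.25     1,004.6274     1,004.6274
  2     1,031.25       978.6920     1,957.3841
  3     1,031.25       953.4262     2,860.2787
  4    26,031.25    23,445.4843    93,781.9372
  Σ                 26,382.2300    99,604.2274
P = 26,382.2300; D_Mac = 3.77543 half-year periods = 1.88771 yrs; D_mod = 1.88771/(1+0.0265) = 1.83898 yrs.
ΔP/P ≈ -D_mod · Δy = -1.83898 × (+0.0155) = -0.028504 = -2.8504%.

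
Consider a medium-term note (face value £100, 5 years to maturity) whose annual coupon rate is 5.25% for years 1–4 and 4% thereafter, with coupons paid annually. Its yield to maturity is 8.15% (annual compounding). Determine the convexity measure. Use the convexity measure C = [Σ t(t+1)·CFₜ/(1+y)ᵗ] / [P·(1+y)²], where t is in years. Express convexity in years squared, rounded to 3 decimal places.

With y = 0.0815:
  t   CF        PV=CF/(1+0.0815)^t    t·PV        t(t+1)·PV
  1         5.25         4.8544         4.8544           9.7087
  2         5.25         4.4886         8.9771          26.9313
  3         5.25         4.1503        12.4509          49.8036
  4         5.25         3.8375        15.3502          76.7509
  5       104.00        70.2912       351.4558       2,108.7348
  Σ                     87.6219       393.0884       2,271.9294
P = 87.6219.
Convexity = Σ t(t+1)·PV / [P·(1+y)²] = 2,271.9294 / (87.6219 × 1.169642) = 22.16813.

22.168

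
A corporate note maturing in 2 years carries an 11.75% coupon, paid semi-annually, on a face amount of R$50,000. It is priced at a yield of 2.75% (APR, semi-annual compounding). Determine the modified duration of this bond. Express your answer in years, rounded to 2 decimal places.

Periodic yield y = 0.01375. First find Macaulay duration:
  t   CF        PV=CF/(1+0.01375)^t    t·PV
  1     2,937.50     2,897.6572     2,897.6572
  2     2,937.50     2,858.3548     5,716.7097
  3     2,937.50     2,819.5855     8,458.7566
  4    52,937.50    50,123.3349   200,493.3397
  Σ                 58,698.9325   217,566.4632
P = 58,698.9325; Macaulay duration = 217,566.4632 / 58,698.9325 = 3.70648 half-year periods = 1.85324 years.
Modified duration = D_Mac / (1 + y) = 1.85324 / 1.01375 = 1.82810 years.

1.83 years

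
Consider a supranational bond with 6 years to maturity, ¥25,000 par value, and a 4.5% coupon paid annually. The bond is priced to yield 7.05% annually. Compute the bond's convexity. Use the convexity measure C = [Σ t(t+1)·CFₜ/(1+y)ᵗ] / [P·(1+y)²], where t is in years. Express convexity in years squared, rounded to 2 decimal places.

31.35

With y = 0.0705:
  t   CF        PV=CF/(1+0.0705)^t    t·PV        t(t+1)·PV
  1     1,125.00     1,050.9108     1,050.9108       2,101.8216
  2     1,125.00       981.7009     1,963.4018       5,890.2053
  3     1,125.00       917.0489     2,751.1468      11,004.5871
  4     1,125.00       856.6548     3,426.6191      17,133.0953
  5     1,125.00       800.2380     4,001.1899      24,007.1397
  6    26,125.00    17,359.4623   104,156.7739     729,097.4171
  Σ                 21,966.0157   117,350.0422     789,234.2661
P = 21,966.0157.
Convexity = Σ t(t+1)·PV / [P·(1+y)²] = 789,234.2661 / (21,966.0157 × 1.145970) = 31.35316.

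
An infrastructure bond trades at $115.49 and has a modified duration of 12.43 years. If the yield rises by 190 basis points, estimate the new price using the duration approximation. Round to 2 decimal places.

Duration approximation: ΔP/P ≈ -D_mod · Δy = -12.43 × (+0.019) = -0.236170.
New price ≈ 115.49 × (1 - 0.236170) = 88.2147267.

$88.21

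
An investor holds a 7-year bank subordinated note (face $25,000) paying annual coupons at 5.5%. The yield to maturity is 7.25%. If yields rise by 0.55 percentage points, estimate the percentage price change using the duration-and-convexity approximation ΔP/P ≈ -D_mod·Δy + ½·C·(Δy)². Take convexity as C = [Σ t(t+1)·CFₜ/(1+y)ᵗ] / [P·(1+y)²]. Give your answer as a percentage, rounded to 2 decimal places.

With y = 0.0725:
  t   CF        PV=CF/(1+0.0725)^t    t·PV        t(t+1)·PV
  1     1,375.00     1,282.0513     1,282.0513       2,564.1026
  2     1,375.00     1,195.3858     2,390.7716       7,172.3149
  3     1,375.00     1,114.5788     3,343.7365      13,374.9461
  4     1,375.00     1,039.2344     4,156.9374      20,784.6871
  5     1,375.00       968.9831     4,844.9154      29,069.4924
  6     1,375.00       903.4807     5,420.8844      37,946.1906
  7    26,375.00    16,158.8840   113,112.1877     904,897.5020
  Σ                 22,662.5981   134,551.4844   1,015,809.2356
P = 22,662.5981; D_Mac = 5.93716 yrs; D_mod = 5.53581 yrs; C = 38.96798.
Duration effect: -5.53581 × (+0.0055) = -0.030447
Convexity effect: 0.5 × 38.96798 × (0.0055)² = +0.0005894
ΔP/P ≈ -0.030447 + 0.0005894 = -0.029858 = -2.9858%.

-2.99%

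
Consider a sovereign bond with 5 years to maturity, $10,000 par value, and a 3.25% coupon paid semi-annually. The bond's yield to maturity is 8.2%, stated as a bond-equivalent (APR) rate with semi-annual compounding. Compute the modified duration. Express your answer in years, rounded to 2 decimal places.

Periodic yield y = 0.041. First find Macaulay duration:
  t   CF        PV=CF/(1+0.041)^t    t·PV
  1       162.50       156.0999       156.0999
  2       162.50       149.9519       299.9038
  3       162.50       144.0460       432.1380
  4       162.50       138.3727       553.4908
  5       162.50       132.9229       664.6144
  6       162.50       127.6877       766.1261
  7       162.50       122.6587       858.6107
  8       162.50       117.8277       942.6219
  9       162.50       113.1871     1,018.6836
  10   10,162.50     6,799.7550    67,997.5498
  Σ                  8,002.5095    73,689.8388
P = 8,002.5095; Macaulay duration = 73,689.8388 / 8,002.5095 = 9.20834 half-year periods = 4.60417 years.
Modified duration = D_Mac / (1 + y) = 4.60417 / 1.041 = 4.42283 years.

4.42 years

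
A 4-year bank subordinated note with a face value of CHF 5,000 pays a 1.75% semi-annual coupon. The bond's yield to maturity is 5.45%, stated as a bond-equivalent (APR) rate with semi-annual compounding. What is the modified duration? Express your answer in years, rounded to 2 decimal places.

3.77 years

Periodic yield y = 0.02725. First find Macaulay duration:
  t   CF        PV=CF/(1+0.02725)^t    t·PV
  1        43.75        42.5894        42.5894
  2        43.75        41.4597        82.9193
  3        43.75        40.3599       121.0796
  4        43.75        39.2892       157.1569
  5        43.75        38.2470       191.2350
  6        43.75        37.2324       223.3945
  7        43.75        36.2447       253.7132
  8     5,043.75     4,067.6573    32,541.2581
  Σ                  4,343.0796    33,613.3460
P = 4,343.0796; Macaulay duration = 33,613.3460 / 4,343.0796 = 7.73952 half-year periods = 3.86976 years.
Modified duration = D_Mac / (1 + y) = 3.86976 / 1.02725 = 3.76711 years.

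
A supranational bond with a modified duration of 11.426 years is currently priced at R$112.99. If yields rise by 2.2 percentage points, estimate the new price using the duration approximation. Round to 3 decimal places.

Duration approximation: ΔP/P ≈ -D_mod · Δy = -11.426 × (+0.022) = -0.251372.
New price ≈ 112.99 × (1 - 0.251372) = 84.58747772.

R$84.587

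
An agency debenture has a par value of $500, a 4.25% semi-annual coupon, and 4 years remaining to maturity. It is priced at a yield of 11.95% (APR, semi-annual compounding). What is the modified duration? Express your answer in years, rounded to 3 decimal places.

Periodic yield y = 0.05975. First find Macaulay duration:
  t   CF        PV=CF/(1+0.05975)^t    t·PV
  1       10.625        10.0259        10.0259
  2       10.625         9.4607        18.9213
  3       10.625         8.9273        26.7818
  4       10.625         8.4239        33.6958
  5       10.625         7.9490        39.7449
  6       10.625         7.5008        45.0049
  7       10.625         7.0779        49.5454
  8      510.625       320.9776     2,567.8205
  Σ                    380.3431     2,791.5405
P = 380.3431; Macaulay duration = 2,791.5405 / 380.3431 = 7.33953 half-year periods = 3.66977 years.
Modified duration = D_Mac / (1 + y) = 3.66977 / 1.05975 = 3.46286 years.

3.463 years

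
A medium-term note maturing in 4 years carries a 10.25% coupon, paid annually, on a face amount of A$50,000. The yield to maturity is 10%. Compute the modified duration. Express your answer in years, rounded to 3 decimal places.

3.162 years

Periodic yield y = 0.1. First find Macaulay duration:
  t   CF        PV=CF/(1+0.1)^t    t·PV
  1     5,125.00     4,659.0909     4,659.0909
  2     5,125.00     4,235.5372     8,471.0744
  3     5,125.00     3,850.4884    11,551.4651
  4    55,125.00    37,651.1167   150,604.4669
  Σ                 50,396.2332   175,286.0973
P = 50,396.2332; Macaulay duration = 175,286.0973 / 50,396.2332 = 3.47816 years.
Modified duration = D_Mac / (1 + y) = 3.47816 / 1.1 = 3.16196 years.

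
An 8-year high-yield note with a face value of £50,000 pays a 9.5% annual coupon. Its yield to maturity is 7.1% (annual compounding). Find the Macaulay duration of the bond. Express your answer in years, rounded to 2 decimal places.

6.09 years

Periodic yield y = 0.071. Discount each cash flow and weight by its year:
  t   CF        PV=CF/(1+0.071)^t    t·PV
  1     4,750.00     4,435.1074     4,435.1074
  2     4,750.00     4,141.0900     8,282.1800
  3     4,750.00     3,866.5639    11,599.6918
  4     4,750.00     3,610.2371    14,440.9484
  5     4,750.00     3,370.9030    16,854.5150
  6     4,750.00     3,147.4351    18,884.6106
  7     4,750.00     2,938.7816    20,571.4713
  8    54,750.00    31,627.7543   253,022.0347
  Σ                 57,137.8725   348,090.5593
Price P = Σ PV = 57,137.8725.
Macaulay duration = Σ(t·PV) / P = 348,090.5593 / 57,137.8725 = 6.09212 years.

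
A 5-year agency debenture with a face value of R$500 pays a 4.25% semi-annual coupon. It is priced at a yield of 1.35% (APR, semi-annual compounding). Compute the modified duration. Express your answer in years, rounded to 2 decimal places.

4.56 years

Periodic yield y = 0.00675. First find Macaulay duration:
  t   CF        PV=CF/(1+0.00675)^t    t·PV
  1       10.625        10.5538        10.5538
  2       10.625        10.4830        20.9660
  3       10.625        10.4127        31.2381
  4       10.625        10.3429        41.3716
  5       10.625        10.2736        51.3678
  6       10.625        10.2047        61.2280
  7       10.625        10.1363        70.9538
  8       10.625        10.0683        80.5463
  9       10.625        10.0008        90.0071
  10     510.625       477.4036     4,774.0360
  Σ                    569.8795     5,232.2686
P = 569.8795; Macaulay duration = 5,232.2686 / 569.8795 = 9.18136 half-year periods = 4.59068 years.
Modified duration = D_Mac / (1 + y) = 4.59068 / 1.00675 = 4.55990 years.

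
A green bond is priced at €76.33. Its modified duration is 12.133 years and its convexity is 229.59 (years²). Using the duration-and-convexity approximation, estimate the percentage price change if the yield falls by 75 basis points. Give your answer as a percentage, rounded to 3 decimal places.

+9.745%

Duration effect: -D_mod·Δy = -12.133 × (-0.0075) = +0.0909975
Convexity effect: ½·C·(Δy)² = 0.5 × 229.59 × (-0.0075)² = +0.00645721875
ΔP/P ≈ +0.0909975 + 0.00645721875 = +0.09745471875
= +9.745471875%.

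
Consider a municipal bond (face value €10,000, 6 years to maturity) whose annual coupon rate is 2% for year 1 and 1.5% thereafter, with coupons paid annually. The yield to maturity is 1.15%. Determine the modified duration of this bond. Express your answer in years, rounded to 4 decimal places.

Periodic yield y = 0.0115. First find Macaulay duration:
  t   CF        PV=CF/(1+0.0115)^t    t·PV
  1       200.00       197.7261       197.7261
  2       150.00       146.6086       293.2172
  3       150.00       144.9418       434.8253
  4       150.00       143.2939       573.1756
  5       150.00       141.6648       708.3238
  6    10,150.00     9,476.9965    56,861.9789
  Σ                 10,251.2317    59,069.2470
P = 10,251.2317; Macaulay duration = 59,069.2470 / 10,251.2317 = 5.76216 years.
Modified duration = D_Mac / (1 + y) = 5.76216 / 1.0115 = 5.69665 years.

5.6966 years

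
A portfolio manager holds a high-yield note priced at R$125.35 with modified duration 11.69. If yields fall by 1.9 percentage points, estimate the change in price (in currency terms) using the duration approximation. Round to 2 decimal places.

+R$27.84

Duration approximation: ΔP/P ≈ -D_mod · Δy = -11.69 × (-0.019) = +0.222110.
ΔP ≈ 125.35 × (+0.222110) = +27.8414885.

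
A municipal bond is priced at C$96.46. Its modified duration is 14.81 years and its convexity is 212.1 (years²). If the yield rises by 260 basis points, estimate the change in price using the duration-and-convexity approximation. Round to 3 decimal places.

Duration effect: -D_mod·Δy = -14.81 × (+0.026) = -0.385060
Convexity effect: ½·C·(Δy)² = 0.5 × 212.1 × (0.026)² = +0.0716898
ΔP/P ≈ -0.385060 + 0.0716898 = -0.3133702
ΔP ≈ 96.46 × (-0.3133702) = -30.227689492.

-C$30.228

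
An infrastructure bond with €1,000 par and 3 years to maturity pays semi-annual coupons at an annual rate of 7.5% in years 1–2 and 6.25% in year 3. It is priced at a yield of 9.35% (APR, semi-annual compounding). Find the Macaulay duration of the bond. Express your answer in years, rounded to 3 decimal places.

2.734 years

Periodic yield y = 0.04675. Discount each cash flow and weight by its period:
  t   CF        PV=CF/(1+0.04675)^t    t·PV
  1        37.50        35.8252        35.8252
  2        37.50        34.2251        68.4503
  3        37.50        32.6966        98.0897
  4        37.50        31.2363       124.9451
  5        31.25        24.8677       124.3384
  6     1,031.25       783.9821     4,703.8926
  Σ                    942.8330     5,155.5413
Price P = Σ PV = 942.8330.
Macaulay duration = Σ(t·PV) / P = 5,155.5413 / 942.8330 = 5.46814 half-year periods.
In years: 5.46814 / 2 = 2.73407 years.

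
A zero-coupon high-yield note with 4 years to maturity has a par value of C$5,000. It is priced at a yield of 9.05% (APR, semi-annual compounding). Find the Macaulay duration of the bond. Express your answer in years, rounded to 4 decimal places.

4.0000 years

A zero-coupon bond has a single cash flow at maturity, so its Macaulay duration equals its maturity: 4 years.
(Equivalently: 8 semi-annual periods ÷ 2 = 4 years.)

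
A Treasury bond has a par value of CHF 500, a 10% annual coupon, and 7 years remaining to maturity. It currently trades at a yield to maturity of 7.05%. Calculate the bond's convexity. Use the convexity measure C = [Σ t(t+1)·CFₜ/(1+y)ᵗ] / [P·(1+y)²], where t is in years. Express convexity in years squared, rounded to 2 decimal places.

With y = 0.0705:
  t   CF        PV=CF/(1+0.0705)^t    t·PV        t(t+1)·PV
  1        50.00        46.7071        46.7071          93.4143
  2        50.00        43.6312        87.2623         261.7869
  3        50.00        40.7577       122.2732         489.0928
  4        50.00        38.0735       152.2942         761.4709
  5        50.00        35.5661       177.8307       1,066.9840
  6        50.00        33.2239       199.3431       1,395.4018
  7       550.00       341.3941     2,389.7586      19,118.0686
  Σ                    579.3536     3,175.4692      23,186.2192
P = 579.3536.
Convexity = Σ t(t+1)·PV / [P·(1+y)²] = 23,186.2192 / (579.3536 × 1.145970) = 34.92311.

34.92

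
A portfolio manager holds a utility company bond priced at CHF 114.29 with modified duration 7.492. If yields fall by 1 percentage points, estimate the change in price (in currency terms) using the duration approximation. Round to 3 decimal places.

Duration approximation: ΔP/P ≈ -D_mod · Δy = -7.492 × (-0.01) = +0.074920.
ΔP ≈ 114.29 × (+0.074920) = +8.5626068.

+CHF 8.563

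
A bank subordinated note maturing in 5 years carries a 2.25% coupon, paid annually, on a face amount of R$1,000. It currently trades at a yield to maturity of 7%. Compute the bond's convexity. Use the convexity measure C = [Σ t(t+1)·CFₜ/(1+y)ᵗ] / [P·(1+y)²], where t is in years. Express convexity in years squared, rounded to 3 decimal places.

24.508

With y = 0.07:
  t   CF        PV=CF/(1+0.07)^t    t·PV        t(t+1)·PV
  1        22.50        21.0280        21.0280          42.0561
  2        22.50        19.6524        39.3047         117.9142
  3        22.50        18.3667        55.1001         220.4004
  4        22.50        17.1651        68.6606         343.3028
  5     1,022.50       729.0284     3,645.1418      21,870.8511
  Σ                    805.2406     3,829.2353      22,594.5246
P = 805.2406.
Convexity = Σ t(t+1)·PV / [P·(1+y)²] = 22,594.5246 / (805.2406 × 1.144900) = 24.50812.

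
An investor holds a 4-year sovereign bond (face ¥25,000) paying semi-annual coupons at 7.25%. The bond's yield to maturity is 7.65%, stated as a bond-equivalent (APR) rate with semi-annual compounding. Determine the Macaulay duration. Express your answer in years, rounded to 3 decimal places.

3.539 years

Periodic yield y = 0.03825. Discount each cash flow and weight by its period:
  t   CF        PV=CF/(1+0.03825)^t    t·PV
  1       906.25       872.8630       872.8630
  2       906.25       840.7060     1,681.4120
  3       906.25       809.7337     2,429.2010
  4       906.25       779.9024     3,119.6096
  5       906.25       751.1701     3,755.8507
  6       906.25       723.4964     4,340.9785
  7       906.25       696.8422     4,877.8954
  8    25,906.25    19,186.2029   153,489.6236
  Σ                 24,660.9168   174,567.4338
Price P = Σ PV = 24,660.9168.
Macaulay duration = Σ(t·PV) / P = 174,567.4338 / 24,660.9168 = 7.07871 half-year periods.
In years: 7.07871 / 2 = 3.53935 years.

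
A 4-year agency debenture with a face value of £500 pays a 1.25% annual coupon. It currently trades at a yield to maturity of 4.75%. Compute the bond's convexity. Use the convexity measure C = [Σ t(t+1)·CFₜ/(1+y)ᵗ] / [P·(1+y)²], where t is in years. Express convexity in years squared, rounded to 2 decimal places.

17.75

With y = 0.0475:
  t   CF        PV=CF/(1+0.0475)^t    t·PV        t(t+1)·PV
  1         6.25         5.9666         5.9666          11.9332
  2         6.25         5.6960        11.3921          34.1762
  3         6.25         5.4377        16.3132          65.2528
  4       506.25       420.4835     1,681.9338       8,409.6691
  Σ                    437.5838     1,715.6057       8,521.0312
P = 437.5838.
Convexity = Σ t(t+1)·PV / [P·(1+y)²] = 8,521.0312 / (437.5838 × 1.097256) = 17.74691.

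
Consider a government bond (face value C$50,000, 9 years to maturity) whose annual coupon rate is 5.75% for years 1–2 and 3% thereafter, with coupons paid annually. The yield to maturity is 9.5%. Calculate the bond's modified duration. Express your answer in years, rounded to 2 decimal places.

6.61 years

Periodic yield y = 0.095. First find Macaulay duration:
  t   CF        PV=CF/(1+0.095)^t    t·PV
  1     2,875.00     2,625.5708     2,625.5708
  2     2,875.00     2,397.7815     4,795.5631
  3     1,500.00     1,142.4808     3,427.4423
  4     1,500.00     1,043.3614     4,173.4458
  5     1,500.00       952.8415     4,764.2075
  6     1,500.00       870.1749     5,221.0493
  7     1,500.00       794.6803     5,562.7618
  8     1,500.00       725.7354     5,805.8832
  9    51,500.00    22,755.1738   204,796.5640
  Σ                 33,307.8003   241,172.4877
P = 33,307.8003; Macaulay duration = 241,172.4877 / 33,307.8003 = 7.24072 years.
Modified duration = D_Mac / (1 + y) = 7.24072 / 1.095 = 6.61253 years.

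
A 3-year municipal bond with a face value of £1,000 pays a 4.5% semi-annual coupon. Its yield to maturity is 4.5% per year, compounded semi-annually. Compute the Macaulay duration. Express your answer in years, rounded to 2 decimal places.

2.84 years

Periodic yield y = 0.0225. Discount each cash flow and weight by its period:
  t   CF        PV=CF/(1+0.0225)^t    t·PV
  1        22.50        22.0049        22.0049
  2        22.50        21.5207        43.0413
  3        22.50        21.0471        63.1413
  4        22.50        20.5840        82.3359
  5        22.50        20.1310       100.6551
  6     1,022.50       894.7123     5,368.2739
  Σ                  1,000.0000     5,679.4525
Price P = Σ PV = 1,000.0000.
Macaulay duration = Σ(t·PV) / P = 5,679.4525 / 1,000.0000 = 5.67945 half-year periods.
In years: 5.67945 / 2 = 2.83973 years.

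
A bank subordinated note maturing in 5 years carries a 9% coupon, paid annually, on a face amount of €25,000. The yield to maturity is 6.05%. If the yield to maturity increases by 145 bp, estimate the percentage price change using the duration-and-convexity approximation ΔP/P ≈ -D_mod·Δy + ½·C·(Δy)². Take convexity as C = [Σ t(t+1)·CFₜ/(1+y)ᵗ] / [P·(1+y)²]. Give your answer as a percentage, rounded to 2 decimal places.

With y = 0.0605:
  t   CF        PV=CF/(1+0.0605)^t    t·PV        t(t+1)·PV
  1     2,250.00     2,121.6407     2,121.6407       4,243.2815
  2     2,250.00     2,000.6042     4,001.2084      12,003.6251
  3     2,250.00     1,886.4726     5,659.4178      22,637.6711
  4     2,250.00     1,778.8520     7,115.4082      35,577.0408
  5    27,250.00    20,314.8277   101,574.1383     609,444.8298
  Σ                 28,102.3972   120,471.8133     683,906.4483
P = 28,102.3972; D_Mac = 4.28689 yrs; D_mod = 4.04233 yrs; C = 21.63874.
Duration effect: -4.04233 × (+0.0145) = -0.058614
Convexity effect: 0.5 × 21.63874 × (0.0145)² = +0.0022748
ΔP/P ≈ -0.058614 + 0.0022748 = -0.056339 = -5.6339%.

-5.63%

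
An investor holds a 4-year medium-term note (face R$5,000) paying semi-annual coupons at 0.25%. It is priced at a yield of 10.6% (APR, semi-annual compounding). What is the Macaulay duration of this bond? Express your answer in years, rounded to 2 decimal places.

Periodic yield y = 0.053. Discount each cash flow and weight by its period:
  t   CF        PV=CF/(1+0.053)^t    t·PV
  1         6.25         5.9354         5.9354
  2         6.25         5.6367        11.2734
  3         6.25         5.3530        16.0589
  4         6.25         5.0835        20.3342
  5         6.25         4.8277        24.1384
  6         6.25         4.5847        27.5081
  7         6.25         4.3539        30.4775
  8     5,006.25     3,311.9637    26,495.7093
  Σ                  3,347.7386    26,631.4352
Price P = Σ PV = 3,347.7386.
Macaulay duration = Σ(t·PV) / P = 26,631.4352 / 3,347.7386 = 7.95505 half-year periods.
In years: 7.95505 / 2 = 3.97753 years.

3.98 years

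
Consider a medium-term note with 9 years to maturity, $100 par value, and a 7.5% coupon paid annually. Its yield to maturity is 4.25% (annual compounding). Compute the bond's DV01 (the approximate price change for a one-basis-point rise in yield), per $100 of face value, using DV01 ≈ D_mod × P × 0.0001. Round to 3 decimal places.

$0.084

Periodic yield y = 0.0425.
  t   CF        PV=CF/(1+0.0425)^t    t·PV
  1         7.50         7.1942         7.1942
  2         7.50         6.9010        13.8019
  3         7.50         6.6196        19.8589
  4         7.50         6.3498        25.3990
  5         7.50         6.0909        30.4545
  6         7.50         5.8426        35.0555
  7         7.50         5.6044        39.2308
  8         7.50         5.3759        43.0074
  9       107.50        73.9135       665.2217
  Σ                    123.8919       879.2238
P = 123.8919; D_Mac = 7.09670 yrs; D_mod = 6.80739 yrs.
DV01 ≈ 6.80739 × 123.8919 × 0.0001 = 0.084338.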